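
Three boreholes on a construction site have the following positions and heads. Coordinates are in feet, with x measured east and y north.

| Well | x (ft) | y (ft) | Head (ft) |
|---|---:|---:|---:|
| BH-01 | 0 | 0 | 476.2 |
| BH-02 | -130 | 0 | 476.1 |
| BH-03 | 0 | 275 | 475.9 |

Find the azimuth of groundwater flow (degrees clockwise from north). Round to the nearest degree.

∂h/∂x = (476.1 − 476.2) / (-130 − 0) = +0.0007692
∂h/∂y = (475.9 − 476.2) / (275 − 0) = -0.001091
Flow direction (−∇h) has components (-0.0007692 E, +0.001091 N).
Azimuth = atan2(E, N) = atan2(-0.0007692, +0.001091) = 324.8° ≈ 325°.

325°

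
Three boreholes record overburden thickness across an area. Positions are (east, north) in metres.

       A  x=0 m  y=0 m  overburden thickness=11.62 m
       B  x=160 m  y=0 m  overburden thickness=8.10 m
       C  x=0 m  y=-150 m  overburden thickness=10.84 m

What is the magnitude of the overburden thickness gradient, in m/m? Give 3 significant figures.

∂d/∂x = (8.10 − 11.62) / (160 − 0) = -0.02200
∂d/∂y = (10.84 − 11.62) / (-150 − 0) = +0.005200
|∇f| = √(-0.02200² + 0.005200²) = 0.02261 m/m

0.0226 m/m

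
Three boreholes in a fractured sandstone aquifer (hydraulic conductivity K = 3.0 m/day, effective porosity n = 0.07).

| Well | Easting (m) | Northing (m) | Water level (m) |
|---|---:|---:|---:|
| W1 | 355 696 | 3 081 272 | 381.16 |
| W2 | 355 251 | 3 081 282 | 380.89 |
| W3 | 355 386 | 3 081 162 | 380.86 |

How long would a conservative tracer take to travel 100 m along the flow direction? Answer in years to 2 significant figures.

Differences from W1: to W2 (Δx, Δy, Δh) = (-445, 10, -0.27); to W3 = (-310, -110, -0.30).
Solve a·Δx + b·Δy = Δh: det = (-445)·(-110) − (-310)·10 = 52050.
∂h/∂x = [(-0.27)·(-110) − (-0.30)·10] / 52050 = +0.0006282
∂h/∂y = [(-445)·(-0.30) − (-310)·(-0.27)] / 52050 = +0.0009568
|∇h| = √(0.0006282² + 0.0009568²) = 0.001145
Seepage velocity v = K·i/n = 3.0 × 0.001145 / 0.07 = 0.04907 m/day.
t = 100 / 0.04907 = 2038 days = 5.58 years.

5.6 years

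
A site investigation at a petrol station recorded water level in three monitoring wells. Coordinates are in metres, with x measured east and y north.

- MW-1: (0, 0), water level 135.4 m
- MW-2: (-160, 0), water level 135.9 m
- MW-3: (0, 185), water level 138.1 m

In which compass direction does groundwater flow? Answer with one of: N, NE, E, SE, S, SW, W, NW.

S

∂h/∂x = (135.9 − 135.4) / (-160 − 0) = -0.003125
∂h/∂y = (138.1 − 135.4) / (185 − 0) = +0.01459
Flow = −∇h = (+0.003125 east, -0.01459 north), which points south.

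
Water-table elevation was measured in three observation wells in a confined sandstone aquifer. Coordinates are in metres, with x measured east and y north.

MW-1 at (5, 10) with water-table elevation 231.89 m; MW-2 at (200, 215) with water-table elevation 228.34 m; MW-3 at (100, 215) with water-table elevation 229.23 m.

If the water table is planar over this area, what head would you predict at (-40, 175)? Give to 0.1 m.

Differences from MW-1: to MW-2 (Δx, Δy, Δh) = (195, 205, -3.55); to MW-3 = (95, 205, -2.66).
Solve a·Δx + b·Δy = Δh: det = 195·205 − 95·205 = 20500.
∂h/∂x = [(-3.55)·205 − (-2.66)·205] / 20500 = -0.008900
∂h/∂y = [195·(-2.66) − 95·(-3.55)] / 20500 = -0.008851
h(-40, 175) = 231.89 + (-0.008900)·(-45) + (-0.008851)·(165) = 231.89 +0.400 -1.460 = 230.830 m.

230.8 m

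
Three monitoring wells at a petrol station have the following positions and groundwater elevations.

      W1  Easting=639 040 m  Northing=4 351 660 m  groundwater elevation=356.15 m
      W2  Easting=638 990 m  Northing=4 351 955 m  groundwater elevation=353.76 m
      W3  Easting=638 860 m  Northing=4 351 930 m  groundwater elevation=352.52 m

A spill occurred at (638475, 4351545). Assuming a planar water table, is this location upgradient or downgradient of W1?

downgradient

Differences from W1: to W2 (Δx, Δy, Δh) = (-50, 295, -2.39); to W3 = (-180, 270, -3.63).
Determinant of the coordinate differences = (-50)·270 − (-180)·295 = 39600.
∂h/∂x = [(-2.39)·270 − (-3.63)·295] / 39600 = +0.01075
∂h/∂y = [(-50)·(-3.63) − (-180)·(-2.39)] / 39600 = -0.006280
Head at (638475, 4351545) = 356.15 + (+0.01075)·(-565) + (-0.006280)·(-115) = 350.80 m.
That is lower than the 356.15 m at W1, so the point is downgradient.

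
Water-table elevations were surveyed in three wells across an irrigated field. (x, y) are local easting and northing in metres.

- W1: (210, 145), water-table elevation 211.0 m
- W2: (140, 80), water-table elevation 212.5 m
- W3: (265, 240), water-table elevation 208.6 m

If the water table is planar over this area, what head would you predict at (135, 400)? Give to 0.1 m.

203.6 m

Differences from W1: to W2 (Δx, Δy, Δh) = (-70, -65, +1.5); to W3 = (55, 95, -2.4).
Solve a·Δx + b·Δy = Δh: det = (-70)·95 − 55·(-65) = -3075.
∂h/∂x = [(+1.5)·95 − (-2.4)·(-65)] / -3075 = +0.004390
∂h/∂y = [(-70)·(-2.4) − 55·(+1.5)] / -3075 = -0.02780
h(135, 400) = 211.0 + (+0.004390)·(-75) + (-0.02780)·(255) = 211.0 -0.329 -7.090 = 203.580 m.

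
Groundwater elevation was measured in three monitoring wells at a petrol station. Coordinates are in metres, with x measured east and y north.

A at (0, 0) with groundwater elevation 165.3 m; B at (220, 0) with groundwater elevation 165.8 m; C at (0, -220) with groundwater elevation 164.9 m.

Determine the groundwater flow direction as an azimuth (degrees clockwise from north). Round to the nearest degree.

231°

∂h/∂x = (165.8 − 165.3) / (220 − 0) = +0.002273
∂h/∂y = (164.9 − 165.3) / (-220 − 0) = +0.001818
Flow direction (−∇h) has components (-0.002273 E, -0.001818 N).
Azimuth = atan2(E, N) = atan2(-0.002273, -0.001818) = 231.3° ≈ 231°.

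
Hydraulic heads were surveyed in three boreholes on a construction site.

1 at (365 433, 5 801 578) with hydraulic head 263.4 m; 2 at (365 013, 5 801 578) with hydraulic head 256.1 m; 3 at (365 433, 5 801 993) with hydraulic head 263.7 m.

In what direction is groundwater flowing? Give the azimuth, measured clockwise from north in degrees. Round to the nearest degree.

∂h/∂x = (256.1 − 263.4) / (365013 − 365433) = +0.01738
∂h/∂y = (263.7 − 263.4) / (5801993 − 5801578) = +0.0007229
Flow direction (−∇h) has components (-0.01738 E, -0.0007229 N).
Azimuth = atan2(E, N) = atan2(-0.01738, -0.0007229) = 267.6° ≈ 268°.

268°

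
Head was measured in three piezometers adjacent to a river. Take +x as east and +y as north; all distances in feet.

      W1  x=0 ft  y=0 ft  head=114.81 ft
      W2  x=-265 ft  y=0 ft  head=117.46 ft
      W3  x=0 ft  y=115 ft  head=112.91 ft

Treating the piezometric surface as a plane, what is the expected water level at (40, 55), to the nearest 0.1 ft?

∂h/∂x = (117.46 − 114.81) / (-265 − 0) = -0.010000
∂h/∂y = (112.91 − 114.81) / (115 − 0) = -0.01652
h(40, 55) = 114.81 + (-0.010000)·(40) + (-0.01652)·(55) = 114.81 -0.400 -0.909 = 113.501 ft.

113.5 ft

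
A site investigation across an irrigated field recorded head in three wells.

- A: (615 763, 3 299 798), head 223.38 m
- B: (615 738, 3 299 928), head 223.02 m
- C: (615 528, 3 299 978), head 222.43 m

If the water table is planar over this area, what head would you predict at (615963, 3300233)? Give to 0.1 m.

Three-point gradient (reference A): Δ to B = (-25, 130, -0.36), Δ to C = (-235, 180, -0.95).
∂h/∂x = +0.002253, ∂h/∂y = -0.002336 (det = 26050).
h(615963, 3300233) = 223.38 + (+0.002253)·(200) + (-0.002336)·(435) = 223.38 +0.451 -1.016 = 222.815 m.

222.8 m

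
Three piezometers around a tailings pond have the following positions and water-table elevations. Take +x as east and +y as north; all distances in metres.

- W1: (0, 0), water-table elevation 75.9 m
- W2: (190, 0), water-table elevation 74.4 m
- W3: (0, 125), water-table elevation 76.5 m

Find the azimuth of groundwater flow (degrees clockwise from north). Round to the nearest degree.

121°

∂h/∂x = (74.4 − 75.9) / (190 − 0) = -0.007895
∂h/∂y = (76.5 − 75.9) / (125 − 0) = +0.004800
Flow direction (−∇h) has components (+0.007895 E, -0.004800 N).
Azimuth = atan2(E, N) = atan2(+0.007895, -0.004800) = 121.3° ≈ 121°.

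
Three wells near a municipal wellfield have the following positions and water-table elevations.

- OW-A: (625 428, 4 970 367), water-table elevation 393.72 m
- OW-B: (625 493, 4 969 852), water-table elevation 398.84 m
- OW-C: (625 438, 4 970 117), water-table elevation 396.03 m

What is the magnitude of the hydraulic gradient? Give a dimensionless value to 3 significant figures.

Differences from OW-A: to OW-B (Δx, Δy, Δh) = (65, -515, +5.12); to OW-C = (10, -250, +2.31).
Determinant of the coordinate differences = 65·(-250) − 10·(-515) = -11100.
∂h/∂x = [(+5.12)·(-250) − (+2.31)·(-515)] / -11100 = +0.008140
∂h/∂y = [65·(+2.31) − 10·(+5.12)] / -11100 = -0.008914
|∇h| = √(0.008140² + -0.008914²) = 0.01207

0.0121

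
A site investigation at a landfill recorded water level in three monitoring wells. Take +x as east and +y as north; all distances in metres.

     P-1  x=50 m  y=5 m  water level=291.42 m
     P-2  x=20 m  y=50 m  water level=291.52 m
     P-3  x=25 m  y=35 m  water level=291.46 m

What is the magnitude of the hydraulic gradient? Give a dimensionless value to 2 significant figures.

0.0079

Differences from P-1: to P-2 (Δx, Δy, Δh) = (-30, 45, +0.10); to P-3 = (-25, 30, +0.04).
Solve a·Δx + b·Δy = Δh: det = (-30)·30 − (-25)·45 = 225.
∂h/∂x = [(+0.10)·30 − (+0.04)·45] / 225 = +0.005333
∂h/∂y = [(-30)·(+0.04) − (-25)·(+0.10)] / 225 = +0.005778
|∇h| = √(0.005333² + 0.005778²) = 0.007863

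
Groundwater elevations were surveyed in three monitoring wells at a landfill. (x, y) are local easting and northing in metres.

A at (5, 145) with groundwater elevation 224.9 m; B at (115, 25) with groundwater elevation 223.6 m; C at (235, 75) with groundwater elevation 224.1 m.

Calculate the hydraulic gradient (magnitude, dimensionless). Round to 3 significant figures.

0.0106

Taking A as reference: B−A = (110, -120, -1.3); C−A = (230, -70, -0.8).
Determinant of the coordinate differences = 110·(-70) − 230·(-120) = 19900.
∂h/∂x = [(-1.3)·(-70) − (-0.8)·(-120)] / 19900 = -0.0002513
∂h/∂y = [110·(-0.8) − 230·(-1.3)] / 19900 = +0.01060
|∇h| = √(-0.0002513² + 0.01060²) = 0.0106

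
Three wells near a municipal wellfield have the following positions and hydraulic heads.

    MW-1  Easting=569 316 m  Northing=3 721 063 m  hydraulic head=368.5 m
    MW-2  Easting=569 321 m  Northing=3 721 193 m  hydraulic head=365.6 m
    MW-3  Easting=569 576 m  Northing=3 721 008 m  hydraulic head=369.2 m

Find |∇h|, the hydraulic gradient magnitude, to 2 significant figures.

With h = a·x + b·y + c and MW-1 as origin, the differences give:
  5·a + 130·b = -2.9
  260·a + (-55)·b = +0.7
Eliminate b (×(-55) and ×130, subtract): -34075·a = 68.50 → a = ∂h/∂x = -0.002010
Back-substitute: b = ∂h/∂y = -0.02223.
|∇h| = √(-0.002010² + -0.02223²) = 0.02232

0.022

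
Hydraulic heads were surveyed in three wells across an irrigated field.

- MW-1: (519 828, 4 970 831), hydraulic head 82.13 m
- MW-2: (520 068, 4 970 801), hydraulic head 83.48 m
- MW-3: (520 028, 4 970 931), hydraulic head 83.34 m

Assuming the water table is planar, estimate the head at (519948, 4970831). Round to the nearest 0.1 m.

Differences from MW-1: to MW-2 (Δx, Δy, Δh) = (240, -30, +1.35); to MW-3 = (200, 100, +1.21).
Solve a·Δx + b·Δy = Δh: det = 240·100 − 200·(-30) = 30000.
∂h/∂x = [(+1.35)·100 − (+1.21)·(-30)] / 30000 = +0.005710
∂h/∂y = [240·(+1.21) − 200·(+1.35)] / 30000 = +0.0006800
h(519948, 4970831) = 82.13 + (+0.005710)·(120) + (+0.0006800)·(0) = 82.13 +0.685 +0.000 = 82.815 m.

82.8 m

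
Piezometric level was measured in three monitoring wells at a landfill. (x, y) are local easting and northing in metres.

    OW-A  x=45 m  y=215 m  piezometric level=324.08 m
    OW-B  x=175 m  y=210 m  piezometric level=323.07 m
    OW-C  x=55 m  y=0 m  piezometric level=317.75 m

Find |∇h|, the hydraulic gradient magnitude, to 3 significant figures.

0.0299

Three-point gradient (reference OW-A): Δ to OW-B = (130, -5, -1.01), Δ to OW-C = (10, -215, -6.33).
∂h/∂x = -0.006649, ∂h/∂y = +0.02913 (det = -27900).
|∇h| = √(-0.006649² + 0.02913²) = 0.02988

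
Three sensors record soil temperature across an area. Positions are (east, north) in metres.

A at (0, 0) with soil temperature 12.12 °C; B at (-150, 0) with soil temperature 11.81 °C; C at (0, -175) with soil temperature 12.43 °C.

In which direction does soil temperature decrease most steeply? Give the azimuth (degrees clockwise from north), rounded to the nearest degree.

∂T/∂x = (11.81 − 12.12) / (-150 − 0) = +0.002067
∂T/∂y = (12.43 − 12.12) / (-175 − 0) = -0.001771
Steepest decrease is along −∇f: components (-0.002067 E, +0.001771 N).
Azimuth = atan2(-0.002067, +0.001771) = 310.6° ≈ 311°.

311°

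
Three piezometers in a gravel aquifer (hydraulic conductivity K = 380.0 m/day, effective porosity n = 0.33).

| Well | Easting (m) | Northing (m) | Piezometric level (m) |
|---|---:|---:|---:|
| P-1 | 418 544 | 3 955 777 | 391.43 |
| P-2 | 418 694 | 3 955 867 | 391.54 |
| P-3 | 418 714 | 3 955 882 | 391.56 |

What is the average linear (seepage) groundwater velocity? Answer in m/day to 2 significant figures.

2.1 m/day

With h = a·x + b·y + c and P-1 as origin, the differences give:
  150·a + 90·b = +0.11
  170·a + 105·b = +0.13
Eliminate b (×105 and ×90, subtract): 450·a = -0.150 → a = ∂h/∂x = -0.0003333
Back-substitute: b = ∂h/∂y = +0.001778.
|∇h| = √(-0.0003333² + 0.001778²) = 0.001809
Seepage velocity v = K·i/n = 380.0 × 0.001809 / 0.33 = 2.083 m/day.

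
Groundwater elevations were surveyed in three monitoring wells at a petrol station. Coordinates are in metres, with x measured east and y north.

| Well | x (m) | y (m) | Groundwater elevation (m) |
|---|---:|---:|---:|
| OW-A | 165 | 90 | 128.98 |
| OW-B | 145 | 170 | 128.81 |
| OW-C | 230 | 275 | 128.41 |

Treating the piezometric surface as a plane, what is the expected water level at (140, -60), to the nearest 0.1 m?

With h = a·x + b·y + c and OW-A as origin, the differences give:
  (-20)·a + 80·b = -0.17
  65·a + 185·b = -0.57
Eliminate b (×185 and ×80, subtract): -8900·a = 14.150 → a = ∂h/∂x = -0.001590
Back-substitute: b = ∂h/∂y = -0.002522.
h(140, -60) = 128.98 + (-0.001590)·(-25) + (-0.002522)·(-150) = 128.98 +0.040 +0.378 = 129.398 m.

129.4 m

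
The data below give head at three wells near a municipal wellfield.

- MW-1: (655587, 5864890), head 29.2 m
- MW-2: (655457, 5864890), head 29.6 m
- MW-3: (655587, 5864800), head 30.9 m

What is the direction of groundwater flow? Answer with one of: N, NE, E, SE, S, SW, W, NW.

∂h/∂x = (29.6 − 29.2) / (655457 − 655587) = -0.003077
∂h/∂y = (30.9 − 29.2) / (5864800 − 5864890) = -0.01889
Flow = −∇h = (+0.003077 east, +0.01889 north), which points north.

N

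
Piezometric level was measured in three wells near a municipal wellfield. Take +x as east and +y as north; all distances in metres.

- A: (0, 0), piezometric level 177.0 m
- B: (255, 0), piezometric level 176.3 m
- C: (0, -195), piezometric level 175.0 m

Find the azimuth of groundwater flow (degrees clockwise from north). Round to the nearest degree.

165°

∂h/∂x = (176.3 − 177.0) / (255 − 0) = -0.002745
∂h/∂y = (175.0 − 177.0) / (-195 − 0) = +0.01026
Flow direction (−∇h) has components (+0.002745 E, -0.01026 N).
Azimuth = atan2(E, N) = atan2(+0.002745, -0.01026) = 165.0° ≈ 165°.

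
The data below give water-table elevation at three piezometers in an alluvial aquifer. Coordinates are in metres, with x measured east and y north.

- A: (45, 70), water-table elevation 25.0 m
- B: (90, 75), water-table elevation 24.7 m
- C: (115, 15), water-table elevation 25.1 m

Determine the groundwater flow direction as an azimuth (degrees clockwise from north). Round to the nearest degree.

Differences from A: to B (Δx, Δy, Δh) = (45, 5, -0.3); to C = (70, -55, +0.1).
Determinant of the coordinate differences = 45·(-55) − 70·5 = -2825.
∂h/∂x = [(-0.3)·(-55) − (+0.1)·5] / -2825 = -0.005664
∂h/∂y = [45·(+0.1) − 70·(-0.3)] / -2825 = -0.009027
Flow direction (−∇h) has components (+0.005664 E, +0.009027 N).
Azimuth = atan2(E, N) = atan2(+0.005664, +0.009027) = 32.1° ≈ 032°.

032°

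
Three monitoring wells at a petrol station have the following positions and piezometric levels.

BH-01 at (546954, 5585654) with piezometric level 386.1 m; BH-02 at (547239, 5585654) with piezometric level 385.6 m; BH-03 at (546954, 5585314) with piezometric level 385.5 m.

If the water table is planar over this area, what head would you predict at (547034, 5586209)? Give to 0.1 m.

386.9 m

∂h/∂x = (385.6 − 386.1) / (547239 − 546954) = -0.001754
∂h/∂y = (385.5 − 386.1) / (5585314 − 5585654) = +0.001765
h(547034, 5586209) = 386.1 + (-0.001754)·(80) + (+0.001765)·(555) = 386.1 -0.140 +0.979 = 386.939 m.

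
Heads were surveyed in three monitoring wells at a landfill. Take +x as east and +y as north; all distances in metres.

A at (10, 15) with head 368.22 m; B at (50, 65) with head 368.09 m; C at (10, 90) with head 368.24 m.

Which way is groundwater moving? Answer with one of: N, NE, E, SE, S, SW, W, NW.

With h = a·x + b·y + c and A as origin, the differences give:
  40·a + 50·b = -0.13
  0·a + 75·b = +0.02
Eliminate b (×75 and ×50, subtract): 3000·a = -10.750 → a = ∂h/∂x = -0.003583
Back-substitute: b = ∂h/∂y = +0.0002667.
Flow = −∇h = (+0.003583 east, -0.0002667 north), which points east.

E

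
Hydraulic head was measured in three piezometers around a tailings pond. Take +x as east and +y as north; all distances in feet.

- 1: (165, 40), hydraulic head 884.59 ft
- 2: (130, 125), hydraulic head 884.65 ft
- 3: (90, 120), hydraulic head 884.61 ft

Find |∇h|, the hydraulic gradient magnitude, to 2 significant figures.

0.0014

With h = a·x + b·y + c and 1 as origin, the differences give:
  (-35)·a + 85·b = +0.06
  (-75)·a + 80·b = +0.02
Eliminate b (×80 and ×85, subtract): 3575·a = 3.100 → a = ∂h/∂x = +0.0008671
Back-substitute: b = ∂h/∂y = +0.001063.
|∇h| = √(0.0008671² + 0.001063²) = 0.001372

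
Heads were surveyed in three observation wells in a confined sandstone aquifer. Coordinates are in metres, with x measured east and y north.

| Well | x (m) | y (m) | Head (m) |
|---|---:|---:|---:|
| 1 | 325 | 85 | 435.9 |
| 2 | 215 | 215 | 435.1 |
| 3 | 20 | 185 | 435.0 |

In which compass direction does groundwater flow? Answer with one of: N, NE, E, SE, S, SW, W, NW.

With h = a·x + b·y + c and 1 as origin, the differences give:
  (-110)·a + 130·b = -0.8
  (-305)·a + 100·b = -0.9
Eliminate b (×100 and ×130, subtract): 28650·a = 37.00 → a = ∂h/∂x = +0.001291
Back-substitute: b = ∂h/∂y = -0.005061.
Flow = −∇h = (-0.001291 east, +0.005061 north), which points north.

N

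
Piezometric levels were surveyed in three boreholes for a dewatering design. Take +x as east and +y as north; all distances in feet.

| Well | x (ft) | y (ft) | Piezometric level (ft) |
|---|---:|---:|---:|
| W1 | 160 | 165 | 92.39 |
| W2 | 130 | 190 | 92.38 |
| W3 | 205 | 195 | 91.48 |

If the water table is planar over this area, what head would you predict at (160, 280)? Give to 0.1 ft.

90.8 ft

Differences from W1: to W2 (Δx, Δy, Δh) = (-30, 25, -0.01); to W3 = (45, 30, -0.91).
Determinant of the coordinate differences = (-30)·30 − 45·25 = -2025.
∂h/∂x = [(-0.01)·30 − (-0.91)·25] / -2025 = -0.01109
∂h/∂y = [(-30)·(-0.91) − 45·(-0.01)] / -2025 = -0.01370
h(160, 280) = 92.39 + (-0.01109)·(0) + (-0.01370)·(115) = 92.39 -0.000 -1.576 = 90.814 ft.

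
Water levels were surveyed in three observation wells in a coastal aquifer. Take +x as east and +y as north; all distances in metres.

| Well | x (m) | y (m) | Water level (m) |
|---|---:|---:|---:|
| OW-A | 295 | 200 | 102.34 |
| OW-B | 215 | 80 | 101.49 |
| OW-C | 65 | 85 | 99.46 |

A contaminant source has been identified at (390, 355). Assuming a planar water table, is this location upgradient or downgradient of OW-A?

Differences from OW-A: to OW-B (Δx, Δy, Δh) = (-80, -120, -0.85); to OW-C = (-230, -115, -2.88).
Determinant of the coordinate differences = (-80)·(-115) − (-230)·(-120) = -18400.
∂h/∂x = [(-0.85)·(-115) − (-2.88)·(-120)] / -18400 = +0.01347
∂h/∂y = [(-80)·(-2.88) − (-230)·(-0.85)] / -18400 = -0.001897
Head at (390, 355) = 102.34 + (+0.01347)·(95) + (-0.001897)·(155) = 103.33 m.
That is higher than the 102.34 m at OW-A, so the point is upgradient.

upgradient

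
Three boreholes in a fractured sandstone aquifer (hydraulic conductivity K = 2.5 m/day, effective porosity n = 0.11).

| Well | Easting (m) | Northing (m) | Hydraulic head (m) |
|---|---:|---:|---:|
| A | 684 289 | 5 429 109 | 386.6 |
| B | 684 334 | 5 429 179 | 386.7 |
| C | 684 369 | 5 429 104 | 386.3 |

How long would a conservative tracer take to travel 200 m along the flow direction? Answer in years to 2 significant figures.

Three-point gradient (reference A): Δ to B = (45, 70, +0.1), Δ to C = (80, -5, -0.3).
∂h/∂x = -0.003519, ∂h/∂y = +0.003691 (det = -5825).
|∇h| = √(-0.003519² + 0.003691²) = 0.0051
Seepage velocity v = K·i/n = 2.5 × 0.0051 / 0.11 = 0.1159 m/day.
t = 200 / 0.1159 = 1726 days = 4.73 years.

4.7 years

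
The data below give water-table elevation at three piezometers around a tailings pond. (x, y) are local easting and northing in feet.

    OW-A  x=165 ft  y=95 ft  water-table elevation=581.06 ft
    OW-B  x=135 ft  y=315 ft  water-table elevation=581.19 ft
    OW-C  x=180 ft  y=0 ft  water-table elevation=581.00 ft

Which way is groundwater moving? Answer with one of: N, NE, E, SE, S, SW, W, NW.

E

With h = a·x + b·y + c and OW-A as origin, the differences give:
  (-30)·a + 220·b = +0.13
  15·a + (-95)·b = -0.06
Eliminate b (×(-95) and ×220, subtract): -450·a = 0.850 → a = ∂h/∂x = -0.001889
Back-substitute: b = ∂h/∂y = +0.0003333.
Flow = −∇h = (+0.001889 east, -0.0003333 north), which points east.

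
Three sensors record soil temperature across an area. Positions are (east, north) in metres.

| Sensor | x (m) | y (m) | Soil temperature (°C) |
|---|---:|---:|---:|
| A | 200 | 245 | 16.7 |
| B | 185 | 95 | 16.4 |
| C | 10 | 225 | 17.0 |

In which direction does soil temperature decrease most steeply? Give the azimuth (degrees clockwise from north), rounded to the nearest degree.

Taking A as reference: B−A = (-15, -150, -0.3); C−A = (-190, -20, +0.3).
Solve a·Δx + b·Δy = ΔT: det = (-15)·(-20) − (-190)·(-150) = -28200.
∂T/∂x = [(-0.3)·(-20) − (+0.3)·(-150)] / -28200 = -0.001809
∂T/∂y = [(-15)·(+0.3) − (-190)·(-0.3)] / -28200 = +0.002181
Steepest decrease is along −∇f: components (+0.001809 E, -0.002181 N).
Azimuth = atan2(+0.001809, -0.002181) = 140.3° ≈ 140°.

140°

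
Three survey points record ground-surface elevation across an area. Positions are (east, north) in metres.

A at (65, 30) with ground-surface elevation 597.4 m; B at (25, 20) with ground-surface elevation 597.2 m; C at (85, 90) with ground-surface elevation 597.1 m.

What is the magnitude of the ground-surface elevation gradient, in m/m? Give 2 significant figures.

Three-point gradient (reference A): Δ to B = (-40, -10, -0.2), Δ to C = (20, 60, -0.3).
∂z/∂x = +0.006818, ∂z/∂y = -0.007273 (det = -2200).
|∇f| = √(0.006818² + -0.007273²) = 0.009969 m/m

0.0100 m/m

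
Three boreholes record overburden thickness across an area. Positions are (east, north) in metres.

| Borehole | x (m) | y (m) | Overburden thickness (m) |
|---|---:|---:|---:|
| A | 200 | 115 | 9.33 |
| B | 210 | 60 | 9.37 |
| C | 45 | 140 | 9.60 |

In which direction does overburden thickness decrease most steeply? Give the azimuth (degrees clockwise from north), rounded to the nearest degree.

Taking A as reference: B−A = (10, -55, +0.04); C−A = (-155, 25, +0.27).
Determinant of the coordinate differences = 10·25 − (-155)·(-55) = -8275.
∂d/∂x = [(+0.04)·25 − (+0.27)·(-55)] / -8275 = -0.001915
∂d/∂y = [10·(+0.27) − (-155)·(+0.04)] / -8275 = -0.001076
Steepest decrease is along −∇f: components (+0.001915 E, +0.001076 N).
Azimuth = atan2(+0.001915, +0.001076) = 60.7° ≈ 061°.

061°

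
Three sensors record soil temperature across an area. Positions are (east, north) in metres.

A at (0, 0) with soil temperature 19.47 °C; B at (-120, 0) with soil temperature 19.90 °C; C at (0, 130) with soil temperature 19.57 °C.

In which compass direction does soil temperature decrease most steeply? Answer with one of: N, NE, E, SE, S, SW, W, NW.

∂T/∂x = (19.90 − 19.47) / (-120 − 0) = -0.003583
∂T/∂y = (19.57 − 19.47) / (130 − 0) = +0.0007692
Steepest decrease is along −∇f = (+0.003583 E, -0.0007692 N) → east.

E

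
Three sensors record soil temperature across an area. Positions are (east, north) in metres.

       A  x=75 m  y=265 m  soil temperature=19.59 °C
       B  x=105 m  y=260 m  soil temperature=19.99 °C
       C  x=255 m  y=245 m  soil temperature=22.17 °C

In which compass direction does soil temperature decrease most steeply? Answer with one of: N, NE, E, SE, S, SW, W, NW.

SW

Differences from A: to B (Δx, Δy, Δh) = (30, -5, +0.40); to C = (180, -20, +2.58).
Determinant of the coordinate differences = 30·(-20) − 180·(-5) = 300.
∂T/∂x = [(+0.40)·(-20) − (+2.58)·(-5)] / 300 = +0.01633
∂T/∂y = [30·(+2.58) − 180·(+0.40)] / 300 = +0.01800
Steepest decrease is along −∇f = (-0.01633 E, -0.01800 N) → southwest.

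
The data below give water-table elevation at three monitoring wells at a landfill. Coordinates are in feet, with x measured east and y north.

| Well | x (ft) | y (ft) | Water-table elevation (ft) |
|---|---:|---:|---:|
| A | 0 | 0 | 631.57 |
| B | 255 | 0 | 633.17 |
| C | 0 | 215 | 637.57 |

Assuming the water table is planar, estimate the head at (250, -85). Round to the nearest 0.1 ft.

630.8 ft

∂h/∂x = (633.17 − 631.57) / (255 − 0) = +0.006275
∂h/∂y = (637.57 − 631.57) / (215 − 0) = +0.02791
h(250, -85) = 631.57 + (+0.006275)·(250) + (+0.02791)·(-85) = 631.57 +1.569 -2.372 = 630.767 ft.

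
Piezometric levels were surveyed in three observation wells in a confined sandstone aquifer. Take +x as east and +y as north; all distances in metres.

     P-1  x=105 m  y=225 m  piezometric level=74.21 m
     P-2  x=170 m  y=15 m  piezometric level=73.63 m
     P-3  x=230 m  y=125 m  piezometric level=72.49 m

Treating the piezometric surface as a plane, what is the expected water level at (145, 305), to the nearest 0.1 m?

With h = a·x + b·y + c and P-1 as origin, the differences give:
  65·a + (-210)·b = -0.58
  125·a + (-100)·b = -1.72
Eliminate b (×(-100) and ×(-210), subtract): 19750·a = -303.200 → a = ∂h/∂x = -0.01535
Back-substitute: b = ∂h/∂y = -0.001990.
h(145, 305) = 74.21 + (-0.01535)·(40) + (-0.001990)·(80) = 74.21 -0.614 -0.159 = 73.437 m.

73.4 m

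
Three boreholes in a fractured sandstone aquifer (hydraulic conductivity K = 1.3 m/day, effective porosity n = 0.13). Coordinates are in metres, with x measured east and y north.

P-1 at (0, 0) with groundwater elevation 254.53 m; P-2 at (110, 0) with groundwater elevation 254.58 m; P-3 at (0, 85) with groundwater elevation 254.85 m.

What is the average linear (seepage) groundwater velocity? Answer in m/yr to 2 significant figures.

14 m/yr

∂h/∂x = (254.58 − 254.53) / (110 − 0) = +0.0004545
∂h/∂y = (254.85 − 254.53) / (85 − 0) = +0.003765
|∇h| = √(0.0004545² + 0.003765²) = 0.003792
Seepage velocity v = K·i/n = 1.3 × 0.003792 / 0.13 = 0.03792 m/day = 13.85 m/yr.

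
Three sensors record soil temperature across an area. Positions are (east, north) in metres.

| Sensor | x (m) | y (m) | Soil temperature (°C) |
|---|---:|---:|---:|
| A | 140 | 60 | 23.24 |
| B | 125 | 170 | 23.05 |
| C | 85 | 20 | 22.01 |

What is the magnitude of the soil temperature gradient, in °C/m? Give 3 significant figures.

Three-point gradient (reference A): Δ to B = (-15, 110, -0.19), Δ to C = (-55, -40, -1.23).
∂T/∂x = +0.02149, ∂T/∂y = +0.001203 (det = 6650).
|∇f| = √(0.02149² + 0.001203²) = 0.02152 °C/m

0.0215 °C/m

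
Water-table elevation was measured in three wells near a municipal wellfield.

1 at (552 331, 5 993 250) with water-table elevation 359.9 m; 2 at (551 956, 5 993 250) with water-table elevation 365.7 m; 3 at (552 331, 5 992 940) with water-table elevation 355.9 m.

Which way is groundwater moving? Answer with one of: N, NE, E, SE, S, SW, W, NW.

∂h/∂x = (365.7 − 359.9) / (551956 − 552331) = -0.01547
∂h/∂y = (355.9 − 359.9) / (5992940 − 5993250) = +0.01290
Flow = −∇h = (+0.01547 east, -0.01290 north), which points southeast.

SE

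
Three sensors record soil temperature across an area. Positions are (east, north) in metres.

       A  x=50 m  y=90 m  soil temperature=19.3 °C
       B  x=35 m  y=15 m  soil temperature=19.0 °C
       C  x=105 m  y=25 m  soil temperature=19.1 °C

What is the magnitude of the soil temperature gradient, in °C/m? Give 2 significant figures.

Three-point gradient (reference A): Δ to B = (-15, -75, -0.3), Δ to C = (55, -65, -0.2).
∂T/∂x = +0.0008824, ∂T/∂y = +0.003824 (det = 5100).
|∇f| = √(0.0008824² + 0.003824²) = 0.003924 °C/m

0.0039 °C/m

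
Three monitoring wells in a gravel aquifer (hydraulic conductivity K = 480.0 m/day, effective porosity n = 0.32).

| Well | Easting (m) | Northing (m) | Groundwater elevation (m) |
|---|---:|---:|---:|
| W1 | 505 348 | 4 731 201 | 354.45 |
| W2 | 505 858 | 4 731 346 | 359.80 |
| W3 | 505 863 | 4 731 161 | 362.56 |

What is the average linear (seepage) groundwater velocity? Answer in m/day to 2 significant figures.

With h = a·x + b·y + c and W1 as origin, the differences give:
  510·a + 145·b = +5.35
  515·a + (-40)·b = +8.11
Eliminate b (×(-40) and ×145, subtract): -95075·a = -1389.950 → a = ∂h/∂x = +0.01462
Back-substitute: b = ∂h/∂y = -0.01452.
|∇h| = √(0.01462² + -0.01452²) = 0.02061
Seepage velocity v = K·i/n = 480.0 × 0.02061 / 0.32 = 30.91 m/day.

31 m/day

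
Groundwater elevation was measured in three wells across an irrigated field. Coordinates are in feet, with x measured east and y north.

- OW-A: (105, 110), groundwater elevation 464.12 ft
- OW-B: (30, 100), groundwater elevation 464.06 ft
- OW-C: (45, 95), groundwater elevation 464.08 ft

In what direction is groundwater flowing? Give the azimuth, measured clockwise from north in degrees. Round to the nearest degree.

With h = a·x + b·y + c and OW-A as origin, the differences give:
  (-75)·a + (-10)·b = -0.06
  (-60)·a + (-15)·b = -0.04
Eliminate b (×(-15) and ×(-10), subtract): 525·a = 0.500 → a = ∂h/∂x = +0.0009524
Back-substitute: b = ∂h/∂y = -0.001143.
Flow direction (−∇h) has components (-0.0009524 E, +0.001143 N).
Azimuth = atan2(E, N) = atan2(-0.0009524, +0.001143) = 320.2° ≈ 320°.

320°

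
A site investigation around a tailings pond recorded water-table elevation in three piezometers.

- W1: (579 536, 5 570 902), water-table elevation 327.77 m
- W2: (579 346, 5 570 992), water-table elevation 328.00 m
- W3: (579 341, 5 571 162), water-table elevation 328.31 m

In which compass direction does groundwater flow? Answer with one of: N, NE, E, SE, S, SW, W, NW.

Differences from W1: to W2 (Δx, Δy, Δh) = (-190, 90, +0.23); to W3 = (-195, 260, +0.54).
Determinant of the coordinate differences = (-190)·260 − (-195)·90 = -31850.
∂h/∂x = [(+0.23)·260 − (+0.54)·90] / -31850 = -0.0003516
∂h/∂y = [(-190)·(+0.54) − (-195)·(+0.23)] / -31850 = +0.001813
Flow = −∇h = (+0.0003516 east, -0.001813 north), which points south.

S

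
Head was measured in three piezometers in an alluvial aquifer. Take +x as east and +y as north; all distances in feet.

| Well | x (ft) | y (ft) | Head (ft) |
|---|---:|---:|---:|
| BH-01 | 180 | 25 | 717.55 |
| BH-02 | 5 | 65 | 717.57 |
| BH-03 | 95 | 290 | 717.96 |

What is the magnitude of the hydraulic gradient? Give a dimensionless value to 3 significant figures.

0.00165

Taking BH-01 as reference: BH-02−BH-01 = (-175, 40, +0.02); BH-03−BH-01 = (-85, 265, +0.41).
Determinant of the coordinate differences = (-175)·265 − (-85)·40 = -42975.
∂h/∂x = [(+0.02)·265 − (+0.41)·40] / -42975 = +0.0002583
∂h/∂y = [(-175)·(+0.41) − (-85)·(+0.02)] / -42975 = +0.001630
|∇h| = √(0.0002583² + 0.001630²) = 0.00165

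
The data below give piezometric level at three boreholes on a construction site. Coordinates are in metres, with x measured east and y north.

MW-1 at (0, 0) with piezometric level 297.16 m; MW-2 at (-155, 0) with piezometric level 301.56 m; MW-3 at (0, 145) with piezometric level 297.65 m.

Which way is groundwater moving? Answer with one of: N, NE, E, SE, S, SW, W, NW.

∂h/∂x = (301.56 − 297.16) / (-155 − 0) = -0.02839
∂h/∂y = (297.65 − 297.16) / (145 − 0) = +0.003379
Flow = −∇h = (+0.02839 east, -0.003379 north), which points east.

E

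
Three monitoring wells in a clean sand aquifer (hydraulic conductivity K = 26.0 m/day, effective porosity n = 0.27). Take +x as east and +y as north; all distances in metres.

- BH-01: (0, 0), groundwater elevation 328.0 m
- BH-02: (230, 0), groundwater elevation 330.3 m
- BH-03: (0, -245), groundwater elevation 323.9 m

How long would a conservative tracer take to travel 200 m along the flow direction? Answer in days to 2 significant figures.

110 days

∂h/∂x = (330.3 − 328.0) / (230 − 0) = +0.01000
∂h/∂y = (323.9 − 328.0) / (-245 − 0) = +0.01673
|∇h| = √(0.01000² + 0.01673²) = 0.01949
Seepage velocity v = K·i/n = 26.0 × 0.01949 / 0.27 = 1.877 m/day.
t = 200 / 1.877 = 106.6 days.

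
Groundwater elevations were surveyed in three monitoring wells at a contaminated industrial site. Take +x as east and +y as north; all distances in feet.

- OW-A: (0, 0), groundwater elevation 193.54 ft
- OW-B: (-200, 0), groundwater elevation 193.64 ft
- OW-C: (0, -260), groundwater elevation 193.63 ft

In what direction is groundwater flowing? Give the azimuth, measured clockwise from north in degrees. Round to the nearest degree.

055°

∂h/∂x = (193.64 − 193.54) / (-200 − 0) = -0.0005000
∂h/∂y = (193.63 − 193.54) / (-260 − 0) = -0.0003462
Flow direction (−∇h) has components (+0.0005000 E, +0.0003462 N).
Azimuth = atan2(E, N) = atan2(+0.0005000, +0.0003462) = 55.3° ≈ 055°.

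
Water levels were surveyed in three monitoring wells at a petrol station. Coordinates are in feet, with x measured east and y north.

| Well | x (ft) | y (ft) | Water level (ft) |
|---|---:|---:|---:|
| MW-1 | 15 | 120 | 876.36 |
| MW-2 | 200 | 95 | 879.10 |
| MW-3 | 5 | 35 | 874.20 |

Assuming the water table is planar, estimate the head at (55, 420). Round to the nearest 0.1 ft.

884.1 ft

Differences from MW-1: to MW-2 (Δx, Δy, Δh) = (185, -25, +2.74); to MW-3 = (-10, -85, -2.16).
Solve a·Δx + b·Δy = Δh: det = 185·(-85) − (-10)·(-25) = -15975.
∂h/∂x = [(+2.74)·(-85) − (-2.16)·(-25)] / -15975 = +0.01796
∂h/∂y = [185·(-2.16) − (-10)·(+2.74)] / -15975 = +0.02330
h(55, 420) = 876.36 + (+0.01796)·(40) + (+0.02330)·(300) = 876.36 +0.718 +6.990 = 884.068 ft.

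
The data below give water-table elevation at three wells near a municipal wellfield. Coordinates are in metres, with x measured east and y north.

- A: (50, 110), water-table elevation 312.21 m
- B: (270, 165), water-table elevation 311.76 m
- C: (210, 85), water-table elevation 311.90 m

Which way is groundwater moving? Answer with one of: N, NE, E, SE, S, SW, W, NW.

Three-point gradient (reference A): Δ to B = (220, 55, -0.45), Δ to C = (160, -25, -0.31).
∂h/∂x = -0.001979, ∂h/∂y = -0.0002657 (det = -14300).
Flow = −∇h = (+0.001979 east, +0.0002657 north), which points east.

E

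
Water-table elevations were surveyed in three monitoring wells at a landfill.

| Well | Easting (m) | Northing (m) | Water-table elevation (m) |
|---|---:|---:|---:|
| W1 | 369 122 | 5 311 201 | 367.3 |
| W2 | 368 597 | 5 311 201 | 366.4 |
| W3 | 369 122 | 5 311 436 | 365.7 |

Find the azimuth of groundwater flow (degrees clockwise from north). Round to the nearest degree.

∂h/∂x = (366.4 − 367.3) / (368597 − 369122) = +0.001714
∂h/∂y = (365.7 − 367.3) / (5311436 − 5311201) = -0.006809
Flow direction (−∇h) has components (-0.001714 E, +0.006809 N).
Azimuth = atan2(E, N) = atan2(-0.001714, +0.006809) = 345.9° ≈ 346°.

346°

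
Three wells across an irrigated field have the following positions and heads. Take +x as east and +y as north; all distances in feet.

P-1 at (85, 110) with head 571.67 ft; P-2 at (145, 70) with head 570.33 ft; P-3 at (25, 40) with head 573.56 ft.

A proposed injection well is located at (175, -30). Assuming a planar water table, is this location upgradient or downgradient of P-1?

Taking P-1 as reference: P-2−P-1 = (60, -40, -1.34); P-3−P-1 = (-60, -70, +1.89).
Determinant of the coordinate differences = 60·(-70) − (-60)·(-40) = -6600.
∂h/∂x = [(-1.34)·(-70) − (+1.89)·(-40)] / -6600 = -0.02567
∂h/∂y = [60·(+1.89) − (-60)·(-1.34)] / -6600 = -0.005000
Head at (175, -30) = 571.67 + (-0.02567)·(90) + (-0.005000)·(-140) = 570.06 ft.
That is lower than the 571.67 ft at P-1, so the point is downgradient.

downgradient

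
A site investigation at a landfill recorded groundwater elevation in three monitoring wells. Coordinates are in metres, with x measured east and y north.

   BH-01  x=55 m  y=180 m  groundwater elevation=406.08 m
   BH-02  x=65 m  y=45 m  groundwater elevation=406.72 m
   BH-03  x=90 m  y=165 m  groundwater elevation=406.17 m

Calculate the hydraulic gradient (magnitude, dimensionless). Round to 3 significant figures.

0.00473

Three-point gradient (reference BH-01): Δ to BH-02 = (10, -135, +0.64), Δ to BH-03 = (35, -15, +0.09).
∂h/∂x = +0.0005574, ∂h/∂y = -0.004699 (det = 4575).
|∇h| = √(0.0005574² + -0.004699²) = 0.004732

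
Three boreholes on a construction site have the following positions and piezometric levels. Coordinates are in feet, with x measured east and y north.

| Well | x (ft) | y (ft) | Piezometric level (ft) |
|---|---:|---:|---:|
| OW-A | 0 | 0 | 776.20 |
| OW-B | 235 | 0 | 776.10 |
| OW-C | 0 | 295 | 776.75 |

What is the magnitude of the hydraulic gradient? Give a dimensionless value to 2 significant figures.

0.0019

∂h/∂x = (776.10 − 776.20) / (235 − 0) = -0.0004255
∂h/∂y = (776.75 − 776.20) / (295 − 0) = +0.001864
|∇h| = √(-0.0004255² + 0.001864²) = 0.001912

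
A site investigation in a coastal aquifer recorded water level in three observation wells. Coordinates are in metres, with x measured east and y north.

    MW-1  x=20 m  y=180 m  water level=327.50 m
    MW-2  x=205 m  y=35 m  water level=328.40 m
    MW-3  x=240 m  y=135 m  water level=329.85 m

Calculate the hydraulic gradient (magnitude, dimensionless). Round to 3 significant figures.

0.0162

With h = a·x + b·y + c and MW-1 as origin, the differences give:
  185·a + (-145)·b = +0.90
  220·a + (-45)·b = +2.35
Eliminate b (×(-45) and ×(-145), subtract): 23575·a = 300.250 → a = ∂h/∂x = +0.01274
Back-substitute: b = ∂h/∂y = +0.01004.
|∇h| = √(0.01274² + 0.01004²) = 0.01622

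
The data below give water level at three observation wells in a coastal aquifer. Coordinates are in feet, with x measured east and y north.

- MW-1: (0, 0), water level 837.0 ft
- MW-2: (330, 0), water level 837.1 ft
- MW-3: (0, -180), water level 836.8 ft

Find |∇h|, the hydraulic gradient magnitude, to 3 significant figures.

0.00115

∂h/∂x = (837.1 − 837.0) / (330 − 0) = +0.0003030
∂h/∂y = (836.8 − 837.0) / (-180 − 0) = +0.001111
|∇h| = √(0.0003030² + 0.001111²) = 0.001152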